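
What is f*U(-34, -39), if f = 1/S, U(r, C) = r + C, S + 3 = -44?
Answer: 73/47 ≈ 1.5532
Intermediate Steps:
S = -47 (S = -3 - 44 = -47)
U(r, C) = C + r
f = -1/47 (f = 1/(-47) = -1/47 ≈ -0.021277)
f*U(-34, -39) = -(-39 - 34)/47 = -1/47*(-73) = 73/47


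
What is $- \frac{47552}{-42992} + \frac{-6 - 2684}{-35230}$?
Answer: $\frac{11193159}{9466301} \approx 1.1824$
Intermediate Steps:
$- \frac{47552}{-42992} + \frac{-6 - 2684}{-35230} = \left(-47552\right) \left(- \frac{1}{42992}\right) + \left(-6 - 2684\right) \left(- \frac{1}{35230}\right) = \frac{2972}{2687} - - \frac{269}{3523} = \frac{2972}{2687} + \frac{269}{3523} = \frac{11193159}{9466301}$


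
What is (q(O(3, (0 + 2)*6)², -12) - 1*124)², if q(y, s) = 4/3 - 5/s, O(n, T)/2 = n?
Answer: 239121/16 ≈ 14945.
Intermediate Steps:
O(n, T) = 2*n
q(y, s) = 4/3 - 5/s (q(y, s) = 4*(⅓) - 5/s = 4/3 - 5/s)
(q(O(3, (0 + 2)*6)², -12) - 1*124)² = ((4/3 - 5/(-12)) - 1*124)² = ((4/3 - 5*(-1/12)) - 124)² = ((4/3 + 5/12) - 124)² = (7/4 - 124)² = (-489/4)² = 239121/16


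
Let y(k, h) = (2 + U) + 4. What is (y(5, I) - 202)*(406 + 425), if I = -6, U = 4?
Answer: -159552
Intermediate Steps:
y(k, h) = 10 (y(k, h) = (2 + 4) + 4 = 6 + 4 = 10)
(y(5, I) - 202)*(406 + 425) = (10 - 202)*(406 + 425) = -192*831 = -159552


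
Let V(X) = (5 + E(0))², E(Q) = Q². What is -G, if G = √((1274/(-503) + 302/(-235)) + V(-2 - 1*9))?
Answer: -√295965106945/118205 ≈ -4.6024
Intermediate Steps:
V(X) = 25 (V(X) = (5 + 0²)² = (5 + 0)² = 5² = 25)
G = √295965106945/118205 (G = √((1274/(-503) + 302/(-235)) + 25) = √((1274*(-1/503) + 302*(-1/235)) + 25) = √((-1274/503 - 302/235) + 25) = √(-451296/118205 + 25) = √(2503829/118205) = √295965106945/118205 ≈ 4.6024)
-G = -√295965106945/118205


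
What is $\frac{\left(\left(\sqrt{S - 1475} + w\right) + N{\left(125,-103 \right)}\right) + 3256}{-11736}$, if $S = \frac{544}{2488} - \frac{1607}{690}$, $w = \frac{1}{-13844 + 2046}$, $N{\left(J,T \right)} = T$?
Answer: $- \frac{37199093}{138461328} - \frac{i \sqrt{68019259031130}}{2518428240} \approx -0.26866 - 0.0032748 i$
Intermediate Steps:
$w = - \frac{1}{11798}$ ($w = \frac{1}{-11798} = - \frac{1}{11798} \approx -8.476 \cdot 10^{-5}$)
$S = - \frac{452857}{214590}$ ($S = 544 \cdot \frac{1}{2488} - \frac{1607}{690} = \frac{68}{311} - \frac{1607}{690} = - \frac{452857}{214590} \approx -2.1103$)
$\frac{\left(\left(\sqrt{S - 1475} + w\right) + N{\left(125,-103 \right)}\right) + 3256}{-11736} = \frac{\left(\left(\sqrt{- \frac{452857}{214590} - 1475} - \frac{1}{11798}\right) - 103\right) + 3256}{-11736} = \left(\left(\left(\sqrt{- \frac{316973107}{214590}} - \frac{1}{11798}\right) - 103\right) + 3256\right) \left(- \frac{1}{11736}\right) = \left(\left(\left(\frac{i \sqrt{68019259031130}}{214590} - \frac{1}{11798}\right) - 103\right) + 3256\right) \left(- \frac{1}{11736}\right) = \left(\left(\left(- \frac{1}{11798} + \frac{i \sqrt{68019259031130}}{214590}\right) - 103\right) + 3256\right) \left(- \frac{1}{11736}\right) = \left(\left(- \frac{1215195}{11798} + \frac{i \sqrt{68019259031130}}{214590}\right) + 3256\right) \left(- \frac{1}{11736}\right) = \left(\frac{37199093}{11798} + \frac{i \sqrt{68019259031130}}{214590}\right) \left(- \frac{1}{11736}\right) = - \frac{37199093}{138461328} - \frac{i \sqrt{68019259031130}}{2518428240}$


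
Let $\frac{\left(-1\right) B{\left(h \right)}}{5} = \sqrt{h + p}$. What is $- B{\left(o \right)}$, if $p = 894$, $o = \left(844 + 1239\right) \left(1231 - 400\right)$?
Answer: $5 \sqrt{1731867} \approx 6580.0$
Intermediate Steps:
$o = 1730973$ ($o = 2083 \cdot 831 = 1730973$)
$B{\left(h \right)} = - 5 \sqrt{894 + h}$ ($B{\left(h \right)} = - 5 \sqrt{h + 894} = - 5 \sqrt{894 + h}$)
$- B{\left(o \right)} = - \left(-5\right) \sqrt{894 + 1730973} = - \left(-5\right) \sqrt{1731867} = 5 \sqrt{1731867}$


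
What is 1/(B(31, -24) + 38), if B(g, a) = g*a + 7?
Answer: -1/699 ≈ -0.0014306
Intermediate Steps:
B(g, a) = 7 + a*g (B(g, a) = a*g + 7 = 7 + a*g)
1/(B(31, -24) + 38) = 1/((7 - 24*31) + 38) = 1/((7 - 744) + 38) = 1/(-737 + 38) = 1/(-699) = -1/699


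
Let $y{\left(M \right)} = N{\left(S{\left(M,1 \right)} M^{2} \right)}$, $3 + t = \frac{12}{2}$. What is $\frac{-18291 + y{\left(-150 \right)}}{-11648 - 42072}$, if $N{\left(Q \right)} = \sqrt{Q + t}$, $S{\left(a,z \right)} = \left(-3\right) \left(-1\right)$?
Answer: $\frac{18291}{53720} - \frac{\sqrt{67503}}{53720} \approx 0.33565$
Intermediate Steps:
$S{\left(a,z \right)} = 3$
$t = 3$ ($t = -3 + \frac{12}{2} = -3 + 12 \cdot \frac{1}{2} = -3 + 6 = 3$)
$N{\left(Q \right)} = \sqrt{3 + Q}$ ($N{\left(Q \right)} = \sqrt{Q + 3} = \sqrt{3 + Q}$)
$y{\left(M \right)} = \sqrt{3 + 3 M^{2}}$
$\frac{-18291 + y{\left(-150 \right)}}{-11648 - 42072} = \frac{-18291 + \sqrt{3 + 3 \left(-150\right)^{2}}}{-11648 - 42072} = \frac{-18291 + \sqrt{3 + 3 \cdot 22500}}{-53720} = \left(-18291 + \sqrt{3 + 67500}\right) \left(- \frac{1}{53720}\right) = \left(-18291 + \sqrt{67503}\right) \left(- \frac{1}{53720}\right) = \frac{18291}{53720} - \frac{\sqrt{67503}}{53720}$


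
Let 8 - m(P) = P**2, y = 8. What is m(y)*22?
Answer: -1232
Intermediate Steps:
m(P) = 8 - P**2
m(y)*22 = (8 - 1*8**2)*22 = (8 - 1*64)*22 = (8 - 64)*22 = -56*22 = -1232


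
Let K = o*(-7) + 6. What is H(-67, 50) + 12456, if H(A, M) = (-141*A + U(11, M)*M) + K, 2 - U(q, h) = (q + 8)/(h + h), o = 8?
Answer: 43887/2 ≈ 21944.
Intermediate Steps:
K = -50 (K = 8*(-7) + 6 = -56 + 6 = -50)
U(q, h) = 2 - (8 + q)/(2*h) (U(q, h) = 2 - (q + 8)/(h + h) = 2 - (8 + q)/(2*h))
H(A, M) = -119/2 - 141*A + 2*M (H(A, M) = (-141*A + ((-8 - 1*11 + 4*M)/(2*M))*M) - 50 = (-141*A + ((-8 - 11 + 4*M)/(2*M))*M) - 50 = (-141*A + ((-19 + 4*M)/(2*M))*M) - 50 = (-141*A + (-19/2 + 2*M)) - 50 = (-19/2 - 141*A + 2*M) - 50 = -119/2 - 141*A + 2*M)
H(-67, 50) + 12456 = (-119/2 - 141*(-67) + 2*50) + 12456 = (-119/2 + 9447 + 100) + 12456 = 18975/2 + 12456 = 43887/2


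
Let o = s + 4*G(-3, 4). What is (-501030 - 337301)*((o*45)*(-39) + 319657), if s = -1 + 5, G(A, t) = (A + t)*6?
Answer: -226782787127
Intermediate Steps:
G(A, t) = 6*A + 6*t
s = 4
o = 28 (o = 4 + 4*(6*(-3) + 6*4) = 4 + 4*(-18 + 24) = 4 + 4*6 = 4 + 24 = 28)
(-501030 - 337301)*((o*45)*(-39) + 319657) = (-501030 - 337301)*((28*45)*(-39) + 319657) = -838331*(1260*(-39) + 319657) = -838331*(-49140 + 319657) = -838331*270517 = -226782787127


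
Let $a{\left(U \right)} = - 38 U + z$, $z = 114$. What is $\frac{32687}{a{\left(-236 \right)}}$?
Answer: $\frac{32687}{9082} \approx 3.5991$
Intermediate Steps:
$a{\left(U \right)} = 114 - 38 U$ ($a{\left(U \right)} = - 38 U + 114 = 114 - 38 U$)
$\frac{32687}{a{\left(-236 \right)}} = \frac{32687}{114 - -8968} = \frac{32687}{114 + 8968} = \frac{32687}{9082}$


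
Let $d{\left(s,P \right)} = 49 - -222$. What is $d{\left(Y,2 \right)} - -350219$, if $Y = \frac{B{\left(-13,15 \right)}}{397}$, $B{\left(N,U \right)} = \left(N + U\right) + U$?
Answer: $350490$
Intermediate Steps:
$B{\left(N,U \right)} = N + 2 U$
$Y = \frac{17}{397}$ ($Y = \frac{-13 + 2 \cdot 15}{397} = \left(-13 + 30\right) \frac{1}{397} = 17 \cdot \frac{1}{397} = \frac{17}{397} \approx 0.042821$)
$d{\left(s,P \right)} = 271$ ($d{\left(s,P \right)} = 49 + 222 = 271$)
$d{\left(Y,2 \right)} - -350219 = 271 - -350219 = 271 + 350219 = 350490$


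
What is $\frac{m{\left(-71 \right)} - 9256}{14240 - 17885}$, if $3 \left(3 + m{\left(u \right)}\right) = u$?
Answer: $\frac{27848}{10935} \approx 2.5467$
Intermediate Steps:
$m{\left(u \right)} = -3 + \frac{u}{3}$
$\frac{m{\left(-71 \right)} - 9256}{14240 - 17885} = \frac{\left(-3 + \frac{1}{3} \left(-71\right)\right) - 9256}{14240 - 17885} = \frac{\left(-3 - \frac{71}{3}\right) + \left(-17063 + 7807\right)}{-3645} = \left(- \frac{80}{3} - 9256\right) \left(- \frac{1}{3645}\right) = \left(- \frac{27848}{3}\right) \left(- \frac{1}{3645}\right) = \frac{27848}{10935}$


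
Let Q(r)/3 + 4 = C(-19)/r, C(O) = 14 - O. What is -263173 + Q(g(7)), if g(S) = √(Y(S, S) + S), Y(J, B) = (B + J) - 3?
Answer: -263185 + 33*√2/2 ≈ -2.6316e+5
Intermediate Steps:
Y(J, B) = -3 + B + J
g(S) = √(-3 + 3*S) (g(S) = √((-3 + S + S) + S) = √((-3 + 2*S) + S) = √(-3 + 3*S))
Q(r) = -12 + 99/r (Q(r) = -12 + 3*((14 - 1*(-19))/r) = -12 + 3*((14 + 19)/r) = -12 + 3*(33/r) = -12 + 99/r)
-263173 + Q(g(7)) = -263173 + (-12 + 99/(√(-3 + 3*7))) = -263173 + (-12 + 99/(√(-3 + 21))) = -263173 + (-12 + 99/(√18)) = -263173 + (-12 + 99/((3*√2))) = -263173 + (-12 + 99*(√2/6)) = -263173 + (-12 + 33*√2/2) = -263185 + 33*√2/2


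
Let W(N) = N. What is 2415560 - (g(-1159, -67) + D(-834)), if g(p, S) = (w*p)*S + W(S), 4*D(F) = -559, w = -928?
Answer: 297911003/4 ≈ 7.4478e+7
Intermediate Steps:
D(F) = -559/4 (D(F) = (¼)*(-559) = -559/4)
g(p, S) = S - 928*S*p (g(p, S) = (-928*p)*S + S = -928*S*p + S = S - 928*S*p)
2415560 - (g(-1159, -67) + D(-834)) = 2415560 - (-67*(1 - 928*(-1159)) - 559/4) = 2415560 - (-67*(1 + 1075552) - 559/4) = 2415560 - (-67*1075553 - 559/4) = 2415560 - (-72062051 - 559/4) = 2415560 - 1*(-288248763/4) = 2415560 + 288248763/4 = 297911003/4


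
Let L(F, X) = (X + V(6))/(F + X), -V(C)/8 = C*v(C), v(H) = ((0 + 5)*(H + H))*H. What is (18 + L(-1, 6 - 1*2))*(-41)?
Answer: 706102/3 ≈ 2.3537e+5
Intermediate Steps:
v(H) = 10*H² (v(H) = (5*(2*H))*H = (10*H)*H = 10*H²)
V(C) = -80*C³ (V(C) = -8*C*10*C² = -80*C³)
L(F, X) = (-17280 + X)/(F + X) (L(F, X) = (X - 80*6³)/(F + X) = (X - 80*216)/(F + X) = (X - 17280)/(F + X) = (-17280 + X)/(F + X))
(18 + L(-1, 6 - 1*2))*(-41) = (18 + (-17280 + (6 - 1*2))/(-1 + (6 - 1*2)))*(-41) = (18 + (-17280 + (6 - 2))/(-1 + (6 - 2)))*(-41) = (18 + (-17280 + 4)/(-1 + 4))*(-41) = (18 - 17276/3)*(-41) = -17222/3*(-41) = 706102/3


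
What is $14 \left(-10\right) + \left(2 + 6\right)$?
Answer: $-132$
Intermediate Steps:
$14 \left(-10\right) + \left(2 + 6\right) = -140 + 8 = -132$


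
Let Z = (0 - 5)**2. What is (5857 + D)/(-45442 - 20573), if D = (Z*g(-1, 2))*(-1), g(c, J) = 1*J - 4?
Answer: -1969/22005 ≈ -0.089480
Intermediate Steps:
g(c, J) = -4 + J (g(c, J) = J - 4 = -4 + J)
Z = 25 (Z = (-5)**2 = 25)
D = 50 (D = (25*(-4 + 2))*(-1) = (25*(-2))*(-1) = -50*(-1) = 50)
(5857 + D)/(-45442 - 20573) = (5857 + 50)/(-45442 - 20573) = 5907/(-66015) = 5907*(-1/66015) = -1969/22005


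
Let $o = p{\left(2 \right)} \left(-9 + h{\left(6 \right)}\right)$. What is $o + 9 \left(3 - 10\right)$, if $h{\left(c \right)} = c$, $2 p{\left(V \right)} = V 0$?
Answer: $-63$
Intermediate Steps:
$p{\left(V \right)} = 0$ ($p{\left(V \right)} = \frac{V 0}{2} = \frac{1}{2} \cdot 0 = 0$)
$o = 0$ ($o = 0 \left(-9 + 6\right) = 0 \left(-3\right) = 0$)
$o + 9 \left(3 - 10\right) = 0 + 9 \left(3 - 10\right) = 0 + 9 \left(-7\right) = 0 - 63 = -63$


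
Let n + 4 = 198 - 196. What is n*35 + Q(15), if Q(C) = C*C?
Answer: 155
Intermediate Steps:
n = -2 (n = -4 + (198 - 196) = -4 + 2 = -2)
Q(C) = C²
n*35 + Q(15) = -2*35 + 15² = -70 + 225 = 155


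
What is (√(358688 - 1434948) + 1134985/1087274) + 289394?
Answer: 314651706941/1087274 + 2*I*√269065 ≈ 2.894e+5 + 1037.4*I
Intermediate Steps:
(√(358688 - 1434948) + 1134985/1087274) + 289394 = (√(-1076260) + 1134985*(1/1087274)) + 289394 = (2*I*√269065 + 1134985/1087274) + 289394 = (1134985/1087274 + 2*I*√269065) + 289394 = 314651706941/1087274 + 2*I*√269065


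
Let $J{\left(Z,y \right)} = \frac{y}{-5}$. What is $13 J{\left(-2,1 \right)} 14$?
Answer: $- \frac{182}{5} \approx -36.4$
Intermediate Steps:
$J{\left(Z,y \right)} = - \frac{y}{5}$ ($J{\left(Z,y \right)} = y \left(- \frac{1}{5}\right) = - \frac{y}{5}$)
$13 J{\left(-2,1 \right)} 14 = 13 \left(\left(- \frac{1}{5}\right) 1\right) 14 = 13 \left(- \frac{1}{5}\right) 14 = \left(- \frac{13}{5}\right) 14 = - \frac{182}{5}$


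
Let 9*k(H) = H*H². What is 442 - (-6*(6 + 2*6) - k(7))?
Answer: 5293/9 ≈ 588.11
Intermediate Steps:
k(H) = H³/9 (k(H) = (H*H²)/9 = H³/9)
442 - (-6*(6 + 2*6) - k(7)) = 442 - (-6*(6 + 2*6) - 7³/9) = 442 - (-6*(6 + 12) - 343/9) = 442 - (-6*18 - 1*343/9) = 442 - (-108 - 343/9) = 442 - 1*(-1315/9) = 442 + 1315/9 = 5293/9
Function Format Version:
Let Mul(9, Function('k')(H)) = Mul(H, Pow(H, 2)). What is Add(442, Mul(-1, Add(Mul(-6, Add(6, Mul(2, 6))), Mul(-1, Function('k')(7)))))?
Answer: Rational(5293, 9) ≈ 588.11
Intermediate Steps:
Function('k')(H) = Mul(Rational(1, 9), Pow(H, 3)) (Function('k')(H) = Mul(Rational(1, 9), Mul(H, Pow(H, 2))) = Mul(Rational(1, 9), Pow(H, 3)))
Add(442, Mul(-1, Add(Mul(-6, Add(6, Mul(2, 6))), Mul(-1, Function('k')(7))))) = Add(442, Mul(-1, Add(Mul(-6, Add(6, Mul(2, 6))), Mul(-1, Mul(Rational(1, 9), Pow(7, 3)))))) = Add(442, Mul(-1, Add(Mul(-6, Add(6, 12)), Mul(-1, Mul(Rational(1, 9), 343))))) = Add(442, Mul(-1, Add(Mul(-6, 18), Mul(-1, Rational(343, 9))))) = Add(442, Mul(-1, Add(-108, Rational(-343, 9)))) = Add(442, Mul(-1, Rational(-1315, 9))) = Add(442, Rational(1315, 9)) = Rational(5293, 9)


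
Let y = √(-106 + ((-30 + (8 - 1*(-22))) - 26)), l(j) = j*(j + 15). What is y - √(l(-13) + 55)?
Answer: -√29 + 2*I*√33 ≈ -5.3852 + 11.489*I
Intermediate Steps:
l(j) = j*(15 + j)
y = 2*I*√33 (y = √(-106 + ((-30 + (8 + 22)) - 26)) = √(-106 + ((-30 + 30) - 26)) = √(-106 + (0 - 26)) = √(-106 - 26) = √(-132) = 2*I*√33 ≈ 11.489*I)
y - √(l(-13) + 55) = 2*I*√33 - √(-13*(15 - 13) + 55) = 2*I*√33 - √(-13*2 + 55) = 2*I*√33 - √(-26 + 55) = 2*I*√33 - √29 = -√29 + 2*I*√33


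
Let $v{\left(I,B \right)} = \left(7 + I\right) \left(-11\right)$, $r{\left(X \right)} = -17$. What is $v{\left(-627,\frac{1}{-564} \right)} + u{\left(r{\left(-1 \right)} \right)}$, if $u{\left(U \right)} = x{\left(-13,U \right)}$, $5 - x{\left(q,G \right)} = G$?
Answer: $6842$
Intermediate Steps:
$x{\left(q,G \right)} = 5 - G$
$v{\left(I,B \right)} = -77 - 11 I$
$u{\left(U \right)} = 5 - U$
$v{\left(-627,\frac{1}{-564} \right)} + u{\left(r{\left(-1 \right)} \right)} = \left(-77 - -6897\right) + \left(5 - -17\right) = \left(-77 + 6897\right) + \left(5 + 17\right) = 6820 + 22 = 6842$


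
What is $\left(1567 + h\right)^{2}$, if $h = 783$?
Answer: $5522500$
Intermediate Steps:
$\left(1567 + h\right)^{2} = \left(1567 + 783\right)^{2} = 2350^{2} = 5522500$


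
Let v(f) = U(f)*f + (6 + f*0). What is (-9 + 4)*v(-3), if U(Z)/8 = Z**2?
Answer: 1050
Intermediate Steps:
U(Z) = 8*Z**2
v(f) = 6 + 8*f**3 (v(f) = (8*f**2)*f + (6 + f*0) = 8*f**3 + (6 + 0) = 8*f**3 + 6 = 6 + 8*f**3)
(-9 + 4)*v(-3) = (-9 + 4)*(6 + 8*(-3)**3) = -5*(6 + 8*(-27)) = -5*(6 - 216) = -5*(-210) = 1050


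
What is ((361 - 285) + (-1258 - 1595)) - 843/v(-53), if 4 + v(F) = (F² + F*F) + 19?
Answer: -15643684/5633 ≈ -2777.1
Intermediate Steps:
v(F) = 15 + 2*F² (v(F) = -4 + ((F² + F*F) + 19) = -4 + ((F² + F²) + 19) = -4 + (2*F² + 19) = -4 + (19 + 2*F²) = 15 + 2*F²)
((361 - 285) + (-1258 - 1595)) - 843/v(-53) = ((361 - 285) + (-1258 - 1595)) - 843/(15 + 2*(-53)²) = (76 - 2853) - 843/(15 + 2*2809) = -2777 - 843/(15 + 5618) = -2777 - 843/5633 = -15643684/5633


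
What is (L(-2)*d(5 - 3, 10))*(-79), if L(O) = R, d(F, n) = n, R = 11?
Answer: -8690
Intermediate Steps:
L(O) = 11
(L(-2)*d(5 - 3, 10))*(-79) = (11*10)*(-79) = 110*(-79) = -8690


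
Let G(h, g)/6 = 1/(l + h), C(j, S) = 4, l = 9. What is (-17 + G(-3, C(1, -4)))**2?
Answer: 256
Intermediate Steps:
G(h, g) = 6/(9 + h)
(-17 + G(-3, C(1, -4)))**2 = (-17 + 6/(9 - 3))**2 = (-17 + 6/6)**2 = (-17 + 6*(1/6))**2 = (-17 + 1)**2 = (-16)**2 = 256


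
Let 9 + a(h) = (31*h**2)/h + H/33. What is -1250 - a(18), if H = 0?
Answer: -1799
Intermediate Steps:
a(h) = -9 + 31*h (a(h) = -9 + ((31*h**2)/h + 0/33) = -9 + (31*h + 0*(1/33)) = -9 + (31*h + 0) = -9 + 31*h)
-1250 - a(18) = -1250 - (-9 + 31*18) = -1250 - (-9 + 558) = -1250 - 1*549 = -1250 - 549 = -1799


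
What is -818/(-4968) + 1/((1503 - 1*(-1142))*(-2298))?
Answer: 18014387/109407780 ≈ 0.16465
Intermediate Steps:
-818/(-4968) + 1/((1503 - 1*(-1142))*(-2298)) = -818*(-1/4968) - 1/2298/(1503 + 1142) = 409/2484 - 1/2298/2645 = 409/2484 + (1/2645)*(-1/2298) = 409/2484 - 1/6078210 = 18014387/109407780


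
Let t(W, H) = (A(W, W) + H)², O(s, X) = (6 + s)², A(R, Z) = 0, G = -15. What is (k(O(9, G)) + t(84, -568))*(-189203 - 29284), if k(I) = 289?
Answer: -70552292631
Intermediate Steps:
t(W, H) = H² (t(W, H) = (0 + H)² = H²)
(k(O(9, G)) + t(84, -568))*(-189203 - 29284) = (289 + (-568)²)*(-189203 - 29284) = (289 + 322624)*(-218487) = 322913*(-218487) = -70552292631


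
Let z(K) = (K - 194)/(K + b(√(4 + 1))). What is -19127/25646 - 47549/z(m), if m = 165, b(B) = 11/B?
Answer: 201207318227/743734 + 523039*√5/145 ≈ 2.7860e+5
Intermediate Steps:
z(K) = (-194 + K)/(K + 11*√5/5) (z(K) = (K - 194)/(K + 11/(√(4 + 1))) = (-194 + K)/(K + 11/(√5)) = (-194 + K)/(K + 11*(√5/5)) = (-194 + K)/(K + 11*√5/5))
-19127/25646 - 47549/z(m) = -19127/25646 - 47549*(5*165 + 11*√5)/(5*(-194 + 165)) = -19127*1/25646 - (-7845585/29 - 523039*√5/145) = -19127/25646 - (-7845585/29 - 523039*√5/145) = -19127/25646 - 47549*(-165/29 - 11*√5/145) = -19127/25646 + (7845585/29 + 523039*√5/145) = 201207318227/743734 + 523039*√5/145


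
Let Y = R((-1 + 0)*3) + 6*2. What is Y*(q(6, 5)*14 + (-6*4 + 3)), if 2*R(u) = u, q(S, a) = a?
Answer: 1029/2 ≈ 514.50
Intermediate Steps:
R(u) = u/2
Y = 21/2 (Y = ((-1 + 0)*3)/2 + 6*2 = (-1*3)/2 + 12 = (½)*(-3) + 12 = -3/2 + 12 = 21/2 ≈ 10.500)
Y*(q(6, 5)*14 + (-6*4 + 3)) = 21*(5*14 + (-6*4 + 3))/2 = 21*(70 + (-24 + 3))/2 = 21*(70 - 21)/2 = (21/2)*49 = 1029/2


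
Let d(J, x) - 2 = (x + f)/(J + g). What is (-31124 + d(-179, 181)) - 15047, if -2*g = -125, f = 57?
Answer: -10757853/233 ≈ -46171.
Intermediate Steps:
g = 125/2 (g = -½*(-125) = 125/2 ≈ 62.500)
d(J, x) = 2 + (57 + x)/(125/2 + J) (d(J, x) = 2 + (x + 57)/(J + 125/2) = 2 + (57 + x)/(125/2 + J))
(-31124 + d(-179, 181)) - 15047 = (-31124 + 2*(182 + 181 + 2*(-179))/(125 + 2*(-179))) - 15047 = (-31124 + 2*(182 + 181 - 358)/(125 - 358)) - 15047 = (-31124 + 2*5/(-233)) - 15047 = (-31124 + 2*(-1/233)*5) - 15047 = (-31124 - 10/233) - 15047 = -7251902/233 - 15047 = -10757853/233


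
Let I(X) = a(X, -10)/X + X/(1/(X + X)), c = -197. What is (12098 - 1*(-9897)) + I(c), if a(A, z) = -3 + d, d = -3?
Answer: 19623767/197 ≈ 99613.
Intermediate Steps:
a(A, z) = -6 (a(A, z) = -3 - 3 = -6)
I(X) = -6/X + 2*X² (I(X) = -6/X + X/(1/(X + X)) = -6/X + X/(1/(2*X)) = -6/X + X/((1/(2*X))) = -6/X + X*(2*X) = -6/X + 2*X²)
(12098 - 1*(-9897)) + I(c) = (12098 - 1*(-9897)) + 2*(-3 + (-197)³)/(-197) = (12098 + 9897) + 2*(-1/197)*(-3 - 7645373) = 21995 + 2*(-1/197)*(-7645376) = 21995 + 15290752/197 = 19623767/197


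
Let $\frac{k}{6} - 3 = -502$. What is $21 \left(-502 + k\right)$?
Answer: $-73416$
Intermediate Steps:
$k = -2994$ ($k = 18 + 6 \left(-502\right) = 18 - 3012 = -2994$)
$21 \left(-502 + k\right) = 21 \left(-502 - 2994\right) = 21 \left(-3496\right) = -73416$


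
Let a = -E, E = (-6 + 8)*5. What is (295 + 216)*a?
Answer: -5110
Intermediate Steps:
E = 10 (E = 2*5 = 10)
a = -10 (a = -1*10 = -10)
(295 + 216)*a = (295 + 216)*(-10) = 511*(-10) = -5110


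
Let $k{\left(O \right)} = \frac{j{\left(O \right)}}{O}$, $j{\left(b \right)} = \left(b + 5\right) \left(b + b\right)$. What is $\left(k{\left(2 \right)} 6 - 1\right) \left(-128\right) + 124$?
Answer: $-10500$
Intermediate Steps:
$j{\left(b \right)} = 2 b \left(5 + b\right)$ ($j{\left(b \right)} = \left(5 + b\right) 2 b = 2 b \left(5 + b\right)$)
$k{\left(O \right)} = 10 + 2 O$ ($k{\left(O \right)} = \frac{2 O \left(5 + O\right)}{O} = 10 + 2 O$)
$\left(k{\left(2 \right)} 6 - 1\right) \left(-128\right) + 124 = \left(\left(10 + 2 \cdot 2\right) 6 - 1\right) \left(-128\right) + 124 = \left(\left(10 + 4\right) 6 - 1\right) \left(-128\right) + 124 = \left(14 \cdot 6 - 1\right) \left(-128\right) + 124 = \left(84 - 1\right) \left(-128\right) + 124 = 83 \left(-128\right) + 124 = -10624 + 124 = -10500$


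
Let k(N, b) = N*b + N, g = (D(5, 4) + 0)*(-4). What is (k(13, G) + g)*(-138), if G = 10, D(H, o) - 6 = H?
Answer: -13662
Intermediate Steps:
D(H, o) = 6 + H
g = -44 (g = ((6 + 5) + 0)*(-4) = (11 + 0)*(-4) = 11*(-4) = -44)
k(N, b) = N + N*b
(k(13, G) + g)*(-138) = (13*(1 + 10) - 44)*(-138) = (13*11 - 44)*(-138) = (143 - 44)*(-138) = 99*(-138) = -13662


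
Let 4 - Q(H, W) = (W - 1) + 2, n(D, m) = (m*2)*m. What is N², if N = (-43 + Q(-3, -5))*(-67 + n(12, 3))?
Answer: 2941225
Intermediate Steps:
n(D, m) = 2*m² (n(D, m) = (2*m)*m = 2*m²)
Q(H, W) = 3 - W (Q(H, W) = 4 - ((W - 1) + 2) = 4 - ((-1 + W) + 2) = 4 - (1 + W) = 4 + (-1 - W) = 3 - W)
N = 1715 (N = (-43 + (3 - 1*(-5)))*(-67 + 2*3²) = (-43 + (3 + 5))*(-67 + 2*9) = (-43 + 8)*(-67 + 18) = -35*(-49) = 1715)
N² = 1715² = 2941225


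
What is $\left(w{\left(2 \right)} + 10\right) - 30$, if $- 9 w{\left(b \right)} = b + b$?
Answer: $- \frac{184}{9} \approx -20.444$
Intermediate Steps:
$w{\left(b \right)} = - \frac{2 b}{9}$ ($w{\left(b \right)} = - \frac{b + b}{9} = - \frac{2 b}{9}$)
$\left(w{\left(2 \right)} + 10\right) - 30 = \left(\left(- \frac{2}{9}\right) 2 + 10\right) - 30 = \left(- \frac{4}{9} + 10\right) - 30 = \frac{86}{9} - 30 = - \frac{184}{9}$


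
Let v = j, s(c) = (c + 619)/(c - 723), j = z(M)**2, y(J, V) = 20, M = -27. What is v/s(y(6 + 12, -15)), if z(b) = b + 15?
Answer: -11248/71 ≈ -158.42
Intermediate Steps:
z(b) = 15 + b
j = 144 (j = (15 - 27)**2 = (-12)**2 = 144)
s(c) = (619 + c)/(-723 + c)
v = 144
v/s(y(6 + 12, -15)) = 144/(((619 + 20)/(-723 + 20))) = 144/((639/(-703))) = 144/((-1/703*639)) = 144/(-639/703) = 144*(-703/639) = -11248/71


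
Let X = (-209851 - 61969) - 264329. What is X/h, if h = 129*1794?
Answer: -536149/231426 ≈ -2.3167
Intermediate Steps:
h = 231426
X = -536149 (X = -271820 - 264329 = -536149)
X/h = -536149/231426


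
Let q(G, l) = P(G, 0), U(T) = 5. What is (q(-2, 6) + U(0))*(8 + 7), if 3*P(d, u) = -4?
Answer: 55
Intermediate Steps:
P(d, u) = -4/3 (P(d, u) = (⅓)*(-4) = -4/3)
q(G, l) = -4/3
(q(-2, 6) + U(0))*(8 + 7) = (-4/3 + 5)*(8 + 7) = (11/3)*15 = 55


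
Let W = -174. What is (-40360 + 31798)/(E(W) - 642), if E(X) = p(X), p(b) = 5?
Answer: 8562/637 ≈ 13.441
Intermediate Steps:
E(X) = 5
(-40360 + 31798)/(E(W) - 642) = (-40360 + 31798)/(5 - 642) = -8562/(-637) = -8562*(-1/637) = 8562/637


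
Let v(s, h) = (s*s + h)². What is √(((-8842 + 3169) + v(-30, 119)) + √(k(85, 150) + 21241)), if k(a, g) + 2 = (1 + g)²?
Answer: √(1032688 + 2*√11010) ≈ 1016.3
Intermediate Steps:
v(s, h) = (h + s²)² (v(s, h) = (s² + h)² = (h + s²)²)
k(a, g) = -2 + (1 + g)²
√(((-8842 + 3169) + v(-30, 119)) + √(k(85, 150) + 21241)) = √(((-8842 + 3169) + (119 + (-30)²)²) + √((-2 + (1 + 150)²) + 21241)) = √((-5673 + (119 + 900)²) + √((-2 + 151²) + 21241)) = √((-5673 + 1019²) + √((-2 + 22801) + 21241)) = √((-5673 + 1038361) + √(22799 + 21241)) = √(1032688 + √44040) = √(1032688 + 2*√11010)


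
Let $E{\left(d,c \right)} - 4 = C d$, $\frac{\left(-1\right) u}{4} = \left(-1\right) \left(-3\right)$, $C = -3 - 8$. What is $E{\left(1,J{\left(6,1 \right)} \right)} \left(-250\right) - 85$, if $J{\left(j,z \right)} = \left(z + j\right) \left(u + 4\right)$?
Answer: $1665$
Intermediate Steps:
$C = -11$ ($C = -3 - 8 = -11$)
$u = -12$ ($u = - 4 \left(\left(-1\right) \left(-3\right)\right) = \left(-4\right) 3 = -12$)
$J{\left(j,z \right)} = - 8 j - 8 z$ ($J{\left(j,z \right)} = \left(z + j\right) \left(-12 + 4\right) = \left(j + z\right) \left(-8\right) = - 8 j - 8 z$)
$E{\left(d,c \right)} = 4 - 11 d$
$E{\left(1,J{\left(6,1 \right)} \right)} \left(-250\right) - 85 = \left(4 - 11\right) \left(-250\right) - 85 = \left(-7\right) \left(-250\right) - 85 = 1750 - 85 = 1665$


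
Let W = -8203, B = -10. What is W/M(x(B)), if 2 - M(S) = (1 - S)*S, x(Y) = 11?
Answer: -8203/112 ≈ -73.241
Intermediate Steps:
M(S) = 2 - S*(1 - S) (M(S) = 2 - (1 - S)*S = 2 - S*(1 - S))
W/M(x(B)) = -8203/(2 + 11**2 - 1*11) = -8203/(2 + 121 - 11) = -8203/112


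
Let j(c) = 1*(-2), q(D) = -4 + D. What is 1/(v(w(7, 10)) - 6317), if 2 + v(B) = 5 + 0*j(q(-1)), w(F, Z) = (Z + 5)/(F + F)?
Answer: -1/6314 ≈ -0.00015838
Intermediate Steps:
j(c) = -2
w(F, Z) = (5 + Z)/(2*F) (w(F, Z) = (5 + Z)/((2*F)) = (5 + Z)*(1/(2*F)) = (5 + Z)/(2*F))
v(B) = 3 (v(B) = -2 + (5 + 0*(-2)) = -2 + (5 + 0) = -2 + 5 = 3)
1/(v(w(7, 10)) - 6317) = 1/(3 - 6317) = 1/(-6314) = -1/6314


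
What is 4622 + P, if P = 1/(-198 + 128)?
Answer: 323539/70 ≈ 4622.0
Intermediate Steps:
P = -1/70 (P = 1/(-70) = -1/70 ≈ -0.014286)
4622 + P = 4622 - 1/70 = 323539/70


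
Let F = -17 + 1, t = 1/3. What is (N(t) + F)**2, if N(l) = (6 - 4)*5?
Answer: 36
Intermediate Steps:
t = 1/3 ≈ 0.33333
N(l) = 10 (N(l) = 2*5 = 10)
F = -16
(N(t) + F)**2 = (10 - 16)**2 = (-6)**2 = 36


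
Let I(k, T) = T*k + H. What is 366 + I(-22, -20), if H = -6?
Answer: 800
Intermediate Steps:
I(k, T) = -6 + T*k (I(k, T) = T*k - 6 = -6 + T*k)
366 + I(-22, -20) = 366 + (-6 - 20*(-22)) = 366 + (-6 + 440) = 366 + 434 = 800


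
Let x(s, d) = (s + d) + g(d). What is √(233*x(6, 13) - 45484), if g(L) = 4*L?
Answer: I*√28941 ≈ 170.12*I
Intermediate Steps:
x(s, d) = s + 5*d (x(s, d) = (s + d) + 4*d = (d + s) + 4*d = s + 5*d)
√(233*x(6, 13) - 45484) = √(233*(6 + 5*13) - 45484) = √(233*(6 + 65) - 45484) = √(233*71 - 45484) = √(16543 - 45484) = √(-28941) = I*√28941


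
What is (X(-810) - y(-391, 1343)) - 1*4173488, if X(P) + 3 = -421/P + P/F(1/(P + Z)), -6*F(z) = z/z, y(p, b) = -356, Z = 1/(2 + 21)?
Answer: -3376302329/810 ≈ -4.1683e+6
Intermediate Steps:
Z = 1/23 ≈ 0.043478
F(z) = -1/6 (F(z) = -z/(6*z) = -1/6*1 = -1/6)
X(P) = -3 - 421/P - 6*P (X(P) = -3 + (-421/P + P/(-1/6)) = -3 + (-421/P + P*(-6)) = -3 + (-421/P - 6*P) = -3 - 421/P - 6*P)
(X(-810) - y(-391, 1343)) - 1*4173488 = ((-3 - 421/(-810) - 6*(-810)) - 1*(-356)) - 1*4173488 = ((-3 - 421*(-1/810) + 4860) + 356) - 4173488 = ((-3 + 421/810 + 4860) + 356) - 4173488 = (3934591/810 + 356) - 4173488 = 4222951/810 - 4173488 = -3376302329/810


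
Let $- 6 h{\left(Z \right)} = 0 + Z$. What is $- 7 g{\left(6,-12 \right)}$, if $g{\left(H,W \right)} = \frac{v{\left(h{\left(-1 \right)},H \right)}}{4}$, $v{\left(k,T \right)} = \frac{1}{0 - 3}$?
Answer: $\frac{7}{12} \approx 0.58333$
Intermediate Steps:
$h{\left(Z \right)} = - \frac{Z}{6}$ ($h{\left(Z \right)} = - \frac{0 + Z}{6} = - \frac{Z}{6}$)
$v{\left(k,T \right)} = - \frac{1}{3}$ ($v{\left(k,T \right)} = \frac{1}{-3} = - \frac{1}{3}$)
$g{\left(H,W \right)} = - \frac{1}{12}$ ($g{\left(H,W \right)} = - \frac{1}{3 \cdot 4} = \left(- \frac{1}{3}\right) \frac{1}{4} = - \frac{1}{12}$)
$- 7 g{\left(6,-12 \right)} = \left(-7\right) \left(- \frac{1}{12}\right) = \frac{7}{12}$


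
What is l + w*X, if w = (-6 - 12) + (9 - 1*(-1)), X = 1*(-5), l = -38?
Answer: 2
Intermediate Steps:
X = -5
w = -8 (w = -18 + (9 + 1) = -18 + 10 = -8)
l + w*X = -38 - 8*(-5) = -38 + 40 = 2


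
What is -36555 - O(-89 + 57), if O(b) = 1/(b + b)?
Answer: -2339519/64 ≈ -36555.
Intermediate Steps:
O(b) = 1/(2*b)
-36555 - O(-89 + 57) = -36555 - 1/(2*(-89 + 57)) = -36555 - 1/(2*(-32)) = -36555 - (-1)/(2*32) = -36555 - 1*(-1/64) = -36555 + 1/64 = -2339519/64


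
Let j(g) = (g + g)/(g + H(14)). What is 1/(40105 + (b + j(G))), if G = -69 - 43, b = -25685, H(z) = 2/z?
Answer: 783/11292428 ≈ 6.9338e-5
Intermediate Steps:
G = -112
j(g) = 2*g/(⅐ + g) (j(g) = (g + g)/(g + 2/14) = (2*g)/(g + 2*(1/14)) = (2*g)/(g + ⅐) = (2*g)/(⅐ + g) = 2*g/(⅐ + g))
1/(40105 + (b + j(G))) = 1/(40105 + (-25685 + 14*(-112)/(1 + 7*(-112)))) = 1/(40105 + (-25685 + 14*(-112)/(1 - 784))) = 1/(40105 + (-25685 + 14*(-112)/(-783))) = 1/(40105 + (-25685 + 14*(-112)*(-1/783))) = 1/(40105 + (-25685 + 1568/783)) = 1/(40105 - 20109787/783) = 1/(11292428/783) = 783/11292428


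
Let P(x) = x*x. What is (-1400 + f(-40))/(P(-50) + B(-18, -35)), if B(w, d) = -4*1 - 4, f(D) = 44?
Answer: -339/623 ≈ -0.54414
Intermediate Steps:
P(x) = x²
B(w, d) = -8 (B(w, d) = -4 - 4 = -8)
(-1400 + f(-40))/(P(-50) + B(-18, -35)) = (-1400 + 44)/((-50)² - 8) = -1356/(2500 - 8) = -1356/2492 = -1356*1/2492 = -339/623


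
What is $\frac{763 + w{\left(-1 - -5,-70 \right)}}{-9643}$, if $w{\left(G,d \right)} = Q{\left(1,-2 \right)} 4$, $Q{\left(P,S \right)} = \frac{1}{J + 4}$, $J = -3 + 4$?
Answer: $- \frac{3819}{48215} \approx -0.079208$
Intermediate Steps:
$J = 1$
$Q{\left(P,S \right)} = \frac{1}{5}$ ($Q{\left(P,S \right)} = \frac{1}{1 + 4} = \frac{1}{5}$)
$w{\left(G,d \right)} = \frac{4}{5}$ ($w{\left(G,d \right)} = \frac{1}{5} \cdot 4 = \frac{4}{5}$)
$\frac{763 + w{\left(-1 - -5,-70 \right)}}{-9643} = \frac{763 + \frac{4}{5}}{-9643} = \frac{3819}{5} \left(- \frac{1}{9643}\right) = - \frac{3819}{48215}$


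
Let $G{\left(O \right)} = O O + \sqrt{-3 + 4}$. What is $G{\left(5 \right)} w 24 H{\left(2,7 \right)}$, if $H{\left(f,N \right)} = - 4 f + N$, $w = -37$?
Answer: $23088$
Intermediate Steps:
$H{\left(f,N \right)} = N - 4 f$
$G{\left(O \right)} = 1 + O^{2}$ ($G{\left(O \right)} = O^{2} + \sqrt{1} = O^{2} + 1 = 1 + O^{2}$)
$G{\left(5 \right)} w 24 H{\left(2,7 \right)} = \left(1 + 5^{2}\right) \left(-37\right) 24 \left(7 - 8\right) = \left(1 + 25\right) \left(- 888 \left(7 - 8\right)\right) = 26 \left(\left(-888\right) \left(-1\right)\right) = 26 \cdot 888 = 23088$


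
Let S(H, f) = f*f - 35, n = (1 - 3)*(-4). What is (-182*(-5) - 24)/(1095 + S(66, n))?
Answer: 443/562 ≈ 0.78826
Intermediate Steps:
n = 8 (n = -2*(-4) = 8)
S(H, f) = -35 + f**2 (S(H, f) = f**2 - 35 = -35 + f**2)
(-182*(-5) - 24)/(1095 + S(66, n)) = (-182*(-5) - 24)/(1095 + (-35 + 8**2)) = (910 - 24)/(1095 + (-35 + 64)) = 886/(1095 + 29) = 886/1124 = 886*(1/1124) = 443/562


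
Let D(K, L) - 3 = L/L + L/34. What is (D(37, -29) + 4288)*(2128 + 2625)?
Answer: 693457947/34 ≈ 2.0396e+7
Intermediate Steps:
D(K, L) = 4 + L/34 (D(K, L) = 3 + (L/L + L/34) = 3 + (1 + L*(1/34)) = 3 + (1 + L/34) = 4 + L/34)
(D(37, -29) + 4288)*(2128 + 2625) = ((4 + (1/34)*(-29)) + 4288)*(2128 + 2625) = ((4 - 29/34) + 4288)*4753 = (107/34 + 4288)*4753 = (145899/34)*4753 = 693457947/34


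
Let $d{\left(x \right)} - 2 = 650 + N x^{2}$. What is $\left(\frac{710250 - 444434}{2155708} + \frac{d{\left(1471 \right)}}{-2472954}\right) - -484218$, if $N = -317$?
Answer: $\frac{645707345257233175}{1332741680358} \approx 4.845 \cdot 10^{5}$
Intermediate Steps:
$d{\left(x \right)} = 652 - 317 x^{2}$ ($d{\left(x \right)} = 2 - \left(-650 + 317 x^{2}\right) = 652 - 317 x^{2}$)
$\left(\frac{710250 - 444434}{2155708} + \frac{d{\left(1471 \right)}}{-2472954}\right) - -484218 = \left(\frac{710250 - 444434}{2155708} + \frac{652 - 317 \cdot 1471^{2}}{-2472954}\right) - -484218 = \left(265816 \cdot \frac{1}{2155708} + \left(652 - 685937597\right) \left(- \frac{1}{2472954}\right)\right) + 484218 = \left(\frac{66454}{538927} + \left(652 - 685937597\right) \left(- \frac{1}{2472954}\right)\right) + 484218 = \left(\frac{66454}{538927} - - \frac{685936945}{2472954}\right) + 484218 = \left(\frac{66454}{538927} + \frac{685936945}{2472954}\right) + 484218 = \frac{369834277643131}{1332741680358} + 484218 = \frac{645707345257233175}{1332741680358}$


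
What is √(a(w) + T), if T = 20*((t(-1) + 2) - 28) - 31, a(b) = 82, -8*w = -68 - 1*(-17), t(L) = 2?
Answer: I*√429 ≈ 20.712*I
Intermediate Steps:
w = 51/8 (w = -(-68 - 1*(-17))/8 = -(-68 + 17)/8 = -⅛*(-51) = 51/8 ≈ 6.3750)
T = -511 (T = 20*((2 + 2) - 28) - 31 = 20*(4 - 28) - 31 = 20*(-24) - 31 = -480 - 31 = -511)
√(a(w) + T) = √(82 - 511) = √(-429) = I*√429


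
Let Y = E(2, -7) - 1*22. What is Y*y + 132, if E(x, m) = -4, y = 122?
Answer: -3040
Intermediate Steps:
Y = -26 (Y = -4 - 1*22 = -4 - 22 = -26)
Y*y + 132 = -26*122 + 132 = -3172 + 132 = -3040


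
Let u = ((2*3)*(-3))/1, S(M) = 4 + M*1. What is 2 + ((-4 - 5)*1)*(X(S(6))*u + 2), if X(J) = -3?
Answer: -502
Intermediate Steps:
S(M) = 4 + M
u = -18 (u = (6*(-3))*1 = -18*1 = -18)
2 + ((-4 - 5)*1)*(X(S(6))*u + 2) = 2 + ((-4 - 5)*1)*(-3*(-18) + 2) = 2 + (-9*1)*(54 + 2) = 2 - 9*56 = 2 - 504 = -502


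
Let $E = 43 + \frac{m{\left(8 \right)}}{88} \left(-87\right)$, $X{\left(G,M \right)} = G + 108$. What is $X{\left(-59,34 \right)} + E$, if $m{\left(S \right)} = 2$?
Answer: $\frac{3961}{44} \approx 90.023$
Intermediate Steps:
$X{\left(G,M \right)} = 108 + G$
$E = \frac{1805}{44}$ ($E = 43 + \frac{2}{88} \left(-87\right) = 43 + 2 \cdot \frac{1}{88} \left(-87\right) = 43 + \frac{1}{44} \left(-87\right) = 43 - \frac{87}{44} = \frac{1805}{44} \approx 41.023$)
$X{\left(-59,34 \right)} + E = \left(108 - 59\right) + \frac{1805}{44} = 49 + \frac{1805}{44} = \frac{3961}{44}$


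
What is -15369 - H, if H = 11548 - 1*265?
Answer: -26652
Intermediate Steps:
H = 11283 (H = 11548 - 265 = 11283)
-15369 - H = -15369 - 1*11283 = -15369 - 11283 = -26652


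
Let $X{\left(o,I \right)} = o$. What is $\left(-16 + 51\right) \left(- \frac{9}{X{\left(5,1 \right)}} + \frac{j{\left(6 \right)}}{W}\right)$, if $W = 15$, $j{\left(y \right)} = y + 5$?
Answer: $- \frac{112}{3} \approx -37.333$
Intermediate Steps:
$j{\left(y \right)} = 5 + y$
$\left(-16 + 51\right) \left(- \frac{9}{X{\left(5,1 \right)}} + \frac{j{\left(6 \right)}}{W}\right) = \left(-16 + 51\right) \left(- \frac{9}{5} + \frac{5 + 6}{15}\right) = 35 \left(\left(-9\right) \frac{1}{5} + 11 \cdot \frac{1}{15}\right) = 35 \left(- \frac{9}{5} + \frac{11}{15}\right) = 35 \left(- \frac{16}{15}\right) = - \frac{112}{3}$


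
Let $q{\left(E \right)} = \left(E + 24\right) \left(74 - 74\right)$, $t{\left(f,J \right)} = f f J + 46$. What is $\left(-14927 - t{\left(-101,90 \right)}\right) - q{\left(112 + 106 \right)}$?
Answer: $-933063$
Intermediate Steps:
$t{\left(f,J \right)} = 46 + J f^{2}$ ($t{\left(f,J \right)} = f^{2} J + 46 = J f^{2} + 46 = 46 + J f^{2}$)
$q{\left(E \right)} = 0$ ($q{\left(E \right)} = \left(24 + E\right) 0 = 0$)
$\left(-14927 - t{\left(-101,90 \right)}\right) - q{\left(112 + 106 \right)} = \left(-14927 - \left(46 + 90 \left(-101\right)^{2}\right)\right) - 0 = \left(-14927 - \left(46 + 90 \cdot 10201\right)\right) + 0 = \left(-14927 - \left(46 + 918090\right)\right) + 0 = \left(-14927 - 918136\right) + 0 = -933063 + 0 = -933063$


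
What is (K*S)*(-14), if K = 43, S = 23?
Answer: -13846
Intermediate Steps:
(K*S)*(-14) = (43*23)*(-14) = 989*(-14) = -13846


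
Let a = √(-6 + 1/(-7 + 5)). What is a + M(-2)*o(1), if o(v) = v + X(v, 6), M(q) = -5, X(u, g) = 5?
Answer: -30 + I*√26/2 ≈ -30.0 + 2.5495*I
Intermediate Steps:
a = I*√26/2 (a = √(-6 + 1/(-2)) = √(-6 - ½) = √(-13/2) = I*√26/2 ≈ 2.5495*I)
o(v) = 5 + v (o(v) = v + 5 = 5 + v)
a + M(-2)*o(1) = I*√26/2 - 5*(5 + 1) = I*√26/2 - 5*6 = I*√26/2 - 30 = -30 + I*√26/2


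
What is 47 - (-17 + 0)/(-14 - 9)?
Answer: 1064/23 ≈ 46.261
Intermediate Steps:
47 - (-17 + 0)/(-14 - 9) = 47 - (-17)/(-23) = 47 - (-17)*(-1)/23 = 47 - 1*17/23 = 47 - 17/23 = 1064/23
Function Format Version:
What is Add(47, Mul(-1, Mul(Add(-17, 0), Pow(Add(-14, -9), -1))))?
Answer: Rational(1064, 23) ≈ 46.261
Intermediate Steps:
Add(47, Mul(-1, Mul(Add(-17, 0), Pow(Add(-14, -9), -1)))) = Add(47, Mul(-1, Mul(-17, Pow(-23, -1)))) = Add(47, Mul(-1, Mul(-17, Rational(-1, 23)))) = Add(47, Mul(-1, Rational(17, 23))) = Add(47, Rational(-17, 23)) = Rational(1064, 23)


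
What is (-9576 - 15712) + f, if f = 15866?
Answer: -9422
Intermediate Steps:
(-9576 - 15712) + f = (-9576 - 15712) + 15866 = -25288 + 15866 = -9422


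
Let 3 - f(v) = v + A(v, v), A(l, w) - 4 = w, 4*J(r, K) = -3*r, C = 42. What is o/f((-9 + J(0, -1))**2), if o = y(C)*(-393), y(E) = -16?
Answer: -6288/163 ≈ -38.577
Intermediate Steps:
J(r, K) = -3*r/4 (J(r, K) = (-3*r)/4 = -3*r/4)
A(l, w) = 4 + w
o = 6288 (o = -16*(-393) = 6288)
f(v) = -1 - 2*v (f(v) = 3 - (v + (4 + v)) = 3 - (4 + 2*v) = 3 + (-4 - 2*v) = -1 - 2*v)
o/f((-9 + J(0, -1))**2) = 6288/(-1 - 2*(-9 - 3/4*0)**2) = 6288/(-1 - 2*(-9 + 0)**2) = 6288/(-1 - 2*(-9)**2) = 6288/(-1 - 2*81) = 6288/(-1 - 162) = 6288/(-163) = 6288*(-1/163) = -6288/163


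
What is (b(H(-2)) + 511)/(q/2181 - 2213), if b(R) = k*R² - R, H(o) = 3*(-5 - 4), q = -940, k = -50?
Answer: 78324072/4827493 ≈ 16.225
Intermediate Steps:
H(o) = -27 (H(o) = 3*(-9) = -27)
b(R) = -R - 50*R² (b(R) = -50*R² - R = -R - 50*R²)
(b(H(-2)) + 511)/(q/2181 - 2213) = (-27*(-1 - 50*(-27)) + 511)/(-940/2181 - 2213) = (-27*(-1 + 1350) + 511)/(-940*1/2181 - 2213) = (-27*1349 + 511)/(-940/2181 - 2213) = (-36423 + 511)/(-4827493/2181) = -35912*(-2181/4827493) = 78324072/4827493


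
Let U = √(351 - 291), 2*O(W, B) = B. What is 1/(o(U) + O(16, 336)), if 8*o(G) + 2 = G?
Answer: 1342/225113 - 2*√15/225113 ≈ 0.0059270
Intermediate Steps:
O(W, B) = B/2
U = 2*√15 (U = √60 = 2*√15 ≈ 7.7460)
o(G) = -¼ + G/8
1/(o(U) + O(16, 336)) = 1/((-¼ + (2*√15)/8) + (½)*336) = 1/((-¼ + √15/4) + 168) = 1/(671/4 + √15/4)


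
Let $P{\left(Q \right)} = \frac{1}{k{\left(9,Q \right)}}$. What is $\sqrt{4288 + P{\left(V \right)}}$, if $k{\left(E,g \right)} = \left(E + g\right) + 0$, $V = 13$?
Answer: $\frac{\sqrt{2075414}}{22} \approx 65.483$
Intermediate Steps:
$k{\left(E,g \right)} = E + g$
$P{\left(Q \right)} = \frac{1}{9 + Q}$
$\sqrt{4288 + P{\left(V \right)}} = \sqrt{4288 + \frac{1}{9 + 13}} = \sqrt{4288 + \frac{1}{22}} = \sqrt{\frac{94337}{22}} = \frac{\sqrt{2075414}}{22}$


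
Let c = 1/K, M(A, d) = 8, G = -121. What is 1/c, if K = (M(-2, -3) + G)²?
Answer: 12769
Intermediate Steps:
K = 12769 (K = (8 - 121)² = (-113)² = 12769)
c = 1/12769 ≈ 7.8315e-5
1/c = 1/(1/12769) = 12769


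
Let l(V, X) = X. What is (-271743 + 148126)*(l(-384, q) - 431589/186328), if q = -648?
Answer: 14978935565061/186328 ≈ 8.0390e+7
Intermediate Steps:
(-271743 + 148126)*(l(-384, q) - 431589/186328) = (-271743 + 148126)*(-648 - 431589/186328) = -123617*(-648 - 431589*1/186328) = -123617*(-648 - 431589/186328) = -123617*(-121172133/186328) = 14978935565061/186328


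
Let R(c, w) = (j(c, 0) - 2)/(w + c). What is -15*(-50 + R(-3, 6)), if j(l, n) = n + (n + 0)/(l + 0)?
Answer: 760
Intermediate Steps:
j(l, n) = n + n/l
R(c, w) = -2/(c + w) (R(c, w) = ((0 + 0/c) - 2)/(w + c) = ((0 + 0) - 2)/(c + w) = (0 - 2)/(c + w) = -2/(c + w))
-15*(-50 + R(-3, 6)) = -15*(-50 - 2/(-3 + 6)) = -15*(-50 - 2/3) = -15*(-50 - 2*⅓) = -15*(-50 - ⅔) = -15*(-152/3) = 760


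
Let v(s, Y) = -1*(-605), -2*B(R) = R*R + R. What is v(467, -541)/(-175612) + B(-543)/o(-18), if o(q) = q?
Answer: 4306970291/526836 ≈ 8175.2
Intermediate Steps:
B(R) = -R/2 - R²/2 (B(R) = -(R*R + R)/2 = -(R² + R)/2 = -(R + R²)/2 = -R/2 - R²/2)
v(s, Y) = 605
v(467, -541)/(-175612) + B(-543)/o(-18) = 605/(-175612) - ½*(-543)*(1 - 543)/(-18) = 605*(-1/175612) - ½*(-543)*(-542)*(-1/18) = -605/175612 - 147153*(-1/18) = -605/175612 + 49051/6 = 4306970291/526836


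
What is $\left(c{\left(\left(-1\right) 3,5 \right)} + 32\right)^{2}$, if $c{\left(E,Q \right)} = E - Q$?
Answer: $576$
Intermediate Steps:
$\left(c{\left(\left(-1\right) 3,5 \right)} + 32\right)^{2} = \left(\left(\left(-1\right) 3 - 5\right) + 32\right)^{2} = \left(\left(-3 - 5\right) + 32\right)^{2} = \left(-8 + 32\right)^{2} = 24^{2} = 576$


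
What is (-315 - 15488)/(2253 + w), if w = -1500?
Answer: -15803/753 ≈ -20.987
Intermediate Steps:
(-315 - 15488)/(2253 + w) = (-315 - 15488)/(2253 - 1500) = -15803/753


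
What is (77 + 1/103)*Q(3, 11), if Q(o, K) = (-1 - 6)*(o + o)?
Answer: -333144/103 ≈ -3234.4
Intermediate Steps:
Q(o, K) = -14*o
(77 + 1/103)*Q(3, 11) = (77 + 1/103)*(-14*3) = (77 + 1/103)*(-42) = (7932/103)*(-42) = -333144/103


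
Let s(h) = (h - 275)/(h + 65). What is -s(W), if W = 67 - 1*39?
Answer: 247/93 ≈ 2.6559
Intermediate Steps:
W = 28 (W = 67 - 39 = 28)
s(h) = (-275 + h)/(65 + h)
-s(W) = -(-275 + 28)/(65 + 28) = -(-247)/93 = -1*(-247/93) = 247/93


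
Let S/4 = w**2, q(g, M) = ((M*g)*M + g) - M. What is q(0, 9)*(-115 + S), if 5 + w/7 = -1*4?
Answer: -141849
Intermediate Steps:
w = -63 (w = -35 + 7*(-1*4) = -35 + 7*(-4) = -35 - 28 = -63)
q(g, M) = g - M + g*M**2 (q(g, M) = (g*M**2 + g) - M = (g + g*M**2) - M = g - M + g*M**2)
S = 15876 (S = 4*(-63)**2 = 4*3969 = 15876)
q(0, 9)*(-115 + S) = (0 - 1*9 + 0*9**2)*(-115 + 15876) = (0 - 9 + 0*81)*15761 = (0 - 9 + 0)*15761 = -9*15761 = -141849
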